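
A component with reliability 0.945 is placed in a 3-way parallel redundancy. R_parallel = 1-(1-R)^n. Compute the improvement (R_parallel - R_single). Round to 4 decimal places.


R_single = 0.945, n = 3
1 - R_single = 0.055
(1 - R_single)^n = 0.055^3 = 0.0002
R_parallel = 1 - 0.0002 = 0.9998
Improvement = 0.9998 - 0.945
Improvement = 0.0548

0.0548


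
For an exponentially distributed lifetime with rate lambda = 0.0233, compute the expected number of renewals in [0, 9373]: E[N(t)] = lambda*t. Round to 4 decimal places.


lambda = 0.0233
t = 9373
E[N(t)] = lambda * t
E[N(t)] = 0.0233 * 9373
E[N(t)] = 218.3909

218.3909


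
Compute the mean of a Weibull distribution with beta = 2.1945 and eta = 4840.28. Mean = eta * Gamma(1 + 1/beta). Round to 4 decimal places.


beta = 2.1945, eta = 4840.28
1/beta = 0.4557
1 + 1/beta = 1.4557
Gamma(1.4557) = 0.8856
Mean = 4840.28 * 0.8856
Mean = 4286.6409

4286.6409


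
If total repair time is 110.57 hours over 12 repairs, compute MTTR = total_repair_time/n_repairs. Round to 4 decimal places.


total_repair_time = 110.57
n_repairs = 12
MTTR = 110.57 / 12
MTTR = 9.2142

9.2142


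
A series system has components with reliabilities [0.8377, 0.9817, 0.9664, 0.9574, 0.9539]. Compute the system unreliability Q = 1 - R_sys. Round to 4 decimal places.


Components: [0.8377, 0.9817, 0.9664, 0.9574, 0.9539]
After component 1: product = 0.8377
After component 2: product = 0.8224
After component 3: product = 0.7947
After component 4: product = 0.7609
After component 5: product = 0.7258
R_sys = 0.7258
Q = 1 - 0.7258 = 0.2742

0.2742


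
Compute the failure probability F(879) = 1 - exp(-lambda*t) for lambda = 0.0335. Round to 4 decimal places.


lambda = 0.0335, t = 879
lambda * t = 29.4465
exp(-29.4465) = 0.0
F(t) = 1 - 0.0
F(t) = 1.0

1.0


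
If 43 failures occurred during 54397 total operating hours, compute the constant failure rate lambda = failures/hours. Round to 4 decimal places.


failures = 43
total_hours = 54397
lambda = 43 / 54397
lambda = 0.0008

0.0008


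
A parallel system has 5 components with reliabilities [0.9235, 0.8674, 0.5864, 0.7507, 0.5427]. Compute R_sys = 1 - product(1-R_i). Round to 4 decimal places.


Components: [0.9235, 0.8674, 0.5864, 0.7507, 0.5427]
(1 - 0.9235) = 0.0765, running product = 0.0765
(1 - 0.8674) = 0.1326, running product = 0.0101
(1 - 0.5864) = 0.4136, running product = 0.0042
(1 - 0.7507) = 0.2493, running product = 0.001
(1 - 0.5427) = 0.4573, running product = 0.0005
Product of (1-R_i) = 0.0005
R_sys = 1 - 0.0005 = 0.9995

0.9995


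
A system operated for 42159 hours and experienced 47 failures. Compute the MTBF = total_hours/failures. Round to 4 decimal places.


total_hours = 42159
failures = 47
MTBF = 42159 / 47
MTBF = 897.0

897.0


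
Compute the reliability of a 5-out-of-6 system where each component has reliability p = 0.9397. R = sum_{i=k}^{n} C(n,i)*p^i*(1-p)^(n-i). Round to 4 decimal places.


k = 5, n = 6, p = 0.9397
i=5: C(6,5)=6 * 0.9397^5 * 0.0603^1 = 0.2651
i=6: C(6,6)=1 * 0.9397^6 * 0.0603^0 = 0.6885
R = sum of terms = 0.9537

0.9537


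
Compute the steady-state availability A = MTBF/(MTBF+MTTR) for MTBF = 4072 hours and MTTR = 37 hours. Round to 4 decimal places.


MTBF = 4072
MTTR = 37
MTBF + MTTR = 4109
A = 4072 / 4109
A = 0.991

0.991


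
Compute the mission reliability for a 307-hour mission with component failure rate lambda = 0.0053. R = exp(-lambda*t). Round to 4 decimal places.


lambda = 0.0053
mission_time = 307
lambda * t = 0.0053 * 307 = 1.6271
R = exp(-1.6271)
R = 0.1965

0.1965


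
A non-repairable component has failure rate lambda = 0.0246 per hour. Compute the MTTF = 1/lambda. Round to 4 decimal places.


lambda = 0.0246
MTTF = 1 / 0.0246
MTTF = 40.6504

40.6504


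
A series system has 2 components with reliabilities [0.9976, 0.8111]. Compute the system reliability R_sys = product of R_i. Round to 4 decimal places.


Components: [0.9976, 0.8111]
After component 1 (R=0.9976): product = 0.9976
After component 2 (R=0.8111): product = 0.8092
R_sys = 0.8092

0.8092


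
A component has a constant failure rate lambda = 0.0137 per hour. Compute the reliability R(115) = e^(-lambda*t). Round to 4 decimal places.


lambda = 0.0137
t = 115
lambda * t = 1.5755
R(t) = e^(-1.5755)
R(t) = 0.2069

0.2069


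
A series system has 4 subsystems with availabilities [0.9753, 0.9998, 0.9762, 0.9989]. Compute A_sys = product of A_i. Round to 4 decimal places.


Subsystems: [0.9753, 0.9998, 0.9762, 0.9989]
After subsystem 1 (A=0.9753): product = 0.9753
After subsystem 2 (A=0.9998): product = 0.9751
After subsystem 3 (A=0.9762): product = 0.9519
After subsystem 4 (A=0.9989): product = 0.9509
A_sys = 0.9509

0.9509


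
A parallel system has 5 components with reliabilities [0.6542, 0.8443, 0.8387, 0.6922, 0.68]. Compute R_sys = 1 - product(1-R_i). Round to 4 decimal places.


Components: [0.6542, 0.8443, 0.8387, 0.6922, 0.68]
(1 - 0.6542) = 0.3458, running product = 0.3458
(1 - 0.8443) = 0.1557, running product = 0.0538
(1 - 0.8387) = 0.1613, running product = 0.0087
(1 - 0.6922) = 0.3078, running product = 0.0027
(1 - 0.68) = 0.32, running product = 0.0009
Product of (1-R_i) = 0.0009
R_sys = 1 - 0.0009 = 0.9991

0.9991


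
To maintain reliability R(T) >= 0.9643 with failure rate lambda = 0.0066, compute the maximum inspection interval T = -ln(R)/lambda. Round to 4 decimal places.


R_target = 0.9643
lambda = 0.0066
-ln(0.9643) = 0.0364
T = 0.0364 / 0.0066
T = 5.508

5.508


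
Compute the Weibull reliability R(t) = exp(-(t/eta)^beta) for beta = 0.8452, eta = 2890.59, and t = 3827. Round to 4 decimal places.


beta = 0.8452, eta = 2890.59, t = 3827
t/eta = 3827 / 2890.59 = 1.324
(t/eta)^beta = 1.324^0.8452 = 1.2677
R(t) = exp(-1.2677)
R(t) = 0.2815

0.2815


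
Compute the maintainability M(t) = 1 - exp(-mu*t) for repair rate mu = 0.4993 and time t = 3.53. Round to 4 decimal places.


mu = 0.4993, t = 3.53
mu * t = 0.4993 * 3.53 = 1.7625
exp(-1.7625) = 0.1716
M(t) = 1 - 0.1716
M(t) = 0.8284

0.8284


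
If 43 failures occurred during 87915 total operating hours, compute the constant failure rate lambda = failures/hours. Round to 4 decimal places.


failures = 43
total_hours = 87915
lambda = 43 / 87915
lambda = 0.0005

0.0005


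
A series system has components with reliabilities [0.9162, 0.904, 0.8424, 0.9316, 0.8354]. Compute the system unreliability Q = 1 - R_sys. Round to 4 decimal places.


Components: [0.9162, 0.904, 0.8424, 0.9316, 0.8354]
After component 1: product = 0.9162
After component 2: product = 0.8282
After component 3: product = 0.6977
After component 4: product = 0.65
After component 5: product = 0.543
R_sys = 0.543
Q = 1 - 0.543 = 0.457

0.457


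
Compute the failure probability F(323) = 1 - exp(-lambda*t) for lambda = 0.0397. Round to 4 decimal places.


lambda = 0.0397, t = 323
lambda * t = 12.8231
exp(-12.8231) = 0.0
F(t) = 1 - 0.0
F(t) = 1.0

1.0


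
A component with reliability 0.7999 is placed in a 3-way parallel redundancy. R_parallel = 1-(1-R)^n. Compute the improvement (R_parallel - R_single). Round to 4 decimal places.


R_single = 0.7999, n = 3
1 - R_single = 0.2001
(1 - R_single)^n = 0.2001^3 = 0.008
R_parallel = 1 - 0.008 = 0.992
Improvement = 0.992 - 0.7999
Improvement = 0.1921

0.1921


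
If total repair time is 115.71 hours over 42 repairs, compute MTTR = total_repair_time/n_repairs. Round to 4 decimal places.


total_repair_time = 115.71
n_repairs = 42
MTTR = 115.71 / 42
MTTR = 2.755

2.755


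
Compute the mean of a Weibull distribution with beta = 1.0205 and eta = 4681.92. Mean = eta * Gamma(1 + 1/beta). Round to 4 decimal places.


beta = 1.0205, eta = 4681.92
1/beta = 0.9799
1 + 1/beta = 1.9799
Gamma(1.9799) = 0.9917
Mean = 4681.92 * 0.9917
Mean = 4642.9316

4642.9316


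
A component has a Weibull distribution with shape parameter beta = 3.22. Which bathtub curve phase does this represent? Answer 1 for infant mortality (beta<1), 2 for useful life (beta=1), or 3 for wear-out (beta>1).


beta = 3.22
Compare beta to 1:
beta < 1 => infant mortality (phase 1)
beta = 1 => useful life (phase 2)
beta > 1 => wear-out (phase 3)
Since beta = 3.22, this is wear-out (increasing failure rate)
Phase = 3

3


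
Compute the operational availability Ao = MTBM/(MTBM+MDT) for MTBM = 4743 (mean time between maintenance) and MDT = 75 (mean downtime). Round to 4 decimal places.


MTBM = 4743
MDT = 75
MTBM + MDT = 4818
Ao = 4743 / 4818
Ao = 0.9844

0.9844


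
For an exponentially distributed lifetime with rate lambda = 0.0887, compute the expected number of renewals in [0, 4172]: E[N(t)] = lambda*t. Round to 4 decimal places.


lambda = 0.0887
t = 4172
E[N(t)] = lambda * t
E[N(t)] = 0.0887 * 4172
E[N(t)] = 370.0564

370.0564


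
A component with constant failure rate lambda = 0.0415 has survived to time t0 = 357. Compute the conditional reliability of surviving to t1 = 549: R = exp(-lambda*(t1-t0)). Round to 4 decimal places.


lambda = 0.0415
t0 = 357, t1 = 549
t1 - t0 = 192
lambda * (t1-t0) = 0.0415 * 192 = 7.968
R = exp(-7.968)
R = 0.0003

0.0003


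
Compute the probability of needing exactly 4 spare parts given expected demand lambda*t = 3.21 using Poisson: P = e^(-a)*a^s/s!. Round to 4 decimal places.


a = 3.21, s = 4
e^(-a) = e^(-3.21) = 0.0404
a^s = 3.21^4 = 106.1745
s! = 24
P = 0.0404 * 106.1745 / 24
P = 0.1785

0.1785


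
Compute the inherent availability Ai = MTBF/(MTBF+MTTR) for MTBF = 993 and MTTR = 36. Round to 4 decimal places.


MTBF = 993
MTTR = 36
MTBF + MTTR = 1029
Ai = 993 / 1029
Ai = 0.965

0.965


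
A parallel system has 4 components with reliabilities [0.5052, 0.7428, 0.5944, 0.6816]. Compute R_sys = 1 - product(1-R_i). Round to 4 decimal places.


Components: [0.5052, 0.7428, 0.5944, 0.6816]
(1 - 0.5052) = 0.4948, running product = 0.4948
(1 - 0.7428) = 0.2572, running product = 0.1273
(1 - 0.5944) = 0.4056, running product = 0.0516
(1 - 0.6816) = 0.3184, running product = 0.0164
Product of (1-R_i) = 0.0164
R_sys = 1 - 0.0164 = 0.9836

0.9836


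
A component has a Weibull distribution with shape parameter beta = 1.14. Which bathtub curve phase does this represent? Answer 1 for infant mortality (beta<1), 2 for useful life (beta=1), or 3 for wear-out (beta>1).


beta = 1.14
Compare beta to 1:
beta < 1 => infant mortality (phase 1)
beta = 1 => useful life (phase 2)
beta > 1 => wear-out (phase 3)
Since beta = 1.14, this is wear-out (increasing failure rate)
Phase = 3

3


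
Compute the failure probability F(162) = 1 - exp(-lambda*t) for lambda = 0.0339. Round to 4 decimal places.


lambda = 0.0339, t = 162
lambda * t = 5.4918
exp(-5.4918) = 0.0041
F(t) = 1 - 0.0041
F(t) = 0.9959

0.9959


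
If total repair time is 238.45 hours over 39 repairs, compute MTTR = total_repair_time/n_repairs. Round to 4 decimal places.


total_repair_time = 238.45
n_repairs = 39
MTTR = 238.45 / 39
MTTR = 6.1141

6.1141


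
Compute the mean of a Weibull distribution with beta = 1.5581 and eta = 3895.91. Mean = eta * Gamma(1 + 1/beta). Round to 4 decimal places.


beta = 1.5581, eta = 3895.91
1/beta = 0.6418
1 + 1/beta = 1.6418
Gamma(1.6418) = 0.8989
Mean = 3895.91 * 0.8989
Mean = 3502.0447

3502.0447


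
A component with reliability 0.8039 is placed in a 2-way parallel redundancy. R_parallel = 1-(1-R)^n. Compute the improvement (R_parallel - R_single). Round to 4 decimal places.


R_single = 0.8039, n = 2
1 - R_single = 0.1961
(1 - R_single)^n = 0.1961^2 = 0.0385
R_parallel = 1 - 0.0385 = 0.9615
Improvement = 0.9615 - 0.8039
Improvement = 0.1576

0.1576


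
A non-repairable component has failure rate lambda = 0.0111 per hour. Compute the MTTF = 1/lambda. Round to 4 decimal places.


lambda = 0.0111
MTTF = 1 / 0.0111
MTTF = 90.0901

90.0901


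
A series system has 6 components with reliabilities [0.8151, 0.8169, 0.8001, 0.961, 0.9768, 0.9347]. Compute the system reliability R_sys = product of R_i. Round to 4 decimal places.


Components: [0.8151, 0.8169, 0.8001, 0.961, 0.9768, 0.9347]
After component 1 (R=0.8151): product = 0.8151
After component 2 (R=0.8169): product = 0.6659
After component 3 (R=0.8001): product = 0.5328
After component 4 (R=0.961): product = 0.512
After component 5 (R=0.9768): product = 0.5001
After component 6 (R=0.9347): product = 0.4674
R_sys = 0.4674

0.4674


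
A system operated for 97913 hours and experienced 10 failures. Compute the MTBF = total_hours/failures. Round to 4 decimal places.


total_hours = 97913
failures = 10
MTBF = 97913 / 10
MTBF = 9791.3

9791.3


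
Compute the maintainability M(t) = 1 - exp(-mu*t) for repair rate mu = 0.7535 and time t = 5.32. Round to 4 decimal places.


mu = 0.7535, t = 5.32
mu * t = 0.7535 * 5.32 = 4.0086
exp(-4.0086) = 0.0182
M(t) = 1 - 0.0182
M(t) = 0.9818

0.9818


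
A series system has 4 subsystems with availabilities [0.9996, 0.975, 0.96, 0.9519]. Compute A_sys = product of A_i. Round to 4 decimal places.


Subsystems: [0.9996, 0.975, 0.96, 0.9519]
After subsystem 1 (A=0.9996): product = 0.9996
After subsystem 2 (A=0.975): product = 0.9746
After subsystem 3 (A=0.96): product = 0.9356
After subsystem 4 (A=0.9519): product = 0.8906
A_sys = 0.8906

0.8906


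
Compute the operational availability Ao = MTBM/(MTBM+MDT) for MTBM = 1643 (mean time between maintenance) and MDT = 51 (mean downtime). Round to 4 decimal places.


MTBM = 1643
MDT = 51
MTBM + MDT = 1694
Ao = 1643 / 1694
Ao = 0.9699

0.9699


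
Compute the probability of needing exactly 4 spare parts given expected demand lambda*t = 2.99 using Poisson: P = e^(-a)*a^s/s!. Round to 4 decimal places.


a = 2.99, s = 4
e^(-a) = e^(-2.99) = 0.0503
a^s = 2.99^4 = 79.9254
s! = 24
P = 0.0503 * 79.9254 / 24
P = 0.1675

0.1675


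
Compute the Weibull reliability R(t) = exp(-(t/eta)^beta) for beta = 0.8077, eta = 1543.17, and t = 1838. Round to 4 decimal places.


beta = 0.8077, eta = 1543.17, t = 1838
t/eta = 1838 / 1543.17 = 1.1911
(t/eta)^beta = 1.1911^0.8077 = 1.1517
R(t) = exp(-1.1517)
R(t) = 0.3161

0.3161


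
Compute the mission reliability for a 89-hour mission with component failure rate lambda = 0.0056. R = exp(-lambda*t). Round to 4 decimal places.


lambda = 0.0056
mission_time = 89
lambda * t = 0.0056 * 89 = 0.4984
R = exp(-0.4984)
R = 0.6075

0.6075


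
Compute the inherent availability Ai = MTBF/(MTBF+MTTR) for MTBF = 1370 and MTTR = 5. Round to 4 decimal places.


MTBF = 1370
MTTR = 5
MTBF + MTTR = 1375
Ai = 1370 / 1375
Ai = 0.9964

0.9964


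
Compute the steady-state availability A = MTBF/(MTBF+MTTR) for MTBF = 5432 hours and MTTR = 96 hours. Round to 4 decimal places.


MTBF = 5432
MTTR = 96
MTBF + MTTR = 5528
A = 5432 / 5528
A = 0.9826

0.9826


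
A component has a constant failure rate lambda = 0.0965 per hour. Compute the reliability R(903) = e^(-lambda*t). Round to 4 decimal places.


lambda = 0.0965
t = 903
lambda * t = 87.1395
R(t) = e^(-87.1395)
R(t) = 0.0

0.0


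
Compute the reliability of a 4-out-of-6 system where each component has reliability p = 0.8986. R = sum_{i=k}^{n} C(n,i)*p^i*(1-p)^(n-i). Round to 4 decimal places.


k = 4, n = 6, p = 0.8986
i=4: C(6,4)=15 * 0.8986^4 * 0.1014^2 = 0.1006
i=5: C(6,5)=6 * 0.8986^5 * 0.1014^1 = 0.3565
i=6: C(6,6)=1 * 0.8986^6 * 0.1014^0 = 0.5265
R = sum of terms = 0.9835

0.9835


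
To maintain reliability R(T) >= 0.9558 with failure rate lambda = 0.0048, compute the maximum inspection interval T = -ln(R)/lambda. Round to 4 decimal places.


R_target = 0.9558
lambda = 0.0048
-ln(0.9558) = 0.0452
T = 0.0452 / 0.0048
T = 9.418

9.418


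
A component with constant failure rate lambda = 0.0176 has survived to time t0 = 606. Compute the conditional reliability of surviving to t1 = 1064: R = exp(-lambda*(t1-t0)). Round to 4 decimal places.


lambda = 0.0176
t0 = 606, t1 = 1064
t1 - t0 = 458
lambda * (t1-t0) = 0.0176 * 458 = 8.0608
R = exp(-8.0608)
R = 0.0003

0.0003


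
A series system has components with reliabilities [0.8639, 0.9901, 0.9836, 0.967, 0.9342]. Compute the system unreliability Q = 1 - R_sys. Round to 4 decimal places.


Components: [0.8639, 0.9901, 0.9836, 0.967, 0.9342]
After component 1: product = 0.8639
After component 2: product = 0.8553
After component 3: product = 0.8413
After component 4: product = 0.8136
After component 5: product = 0.76
R_sys = 0.76
Q = 1 - 0.76 = 0.24

0.24


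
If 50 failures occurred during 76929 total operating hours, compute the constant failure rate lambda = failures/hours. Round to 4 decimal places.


failures = 50
total_hours = 76929
lambda = 50 / 76929
lambda = 0.0006

0.0006


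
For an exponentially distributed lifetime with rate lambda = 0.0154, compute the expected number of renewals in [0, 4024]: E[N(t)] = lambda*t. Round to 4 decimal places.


lambda = 0.0154
t = 4024
E[N(t)] = lambda * t
E[N(t)] = 0.0154 * 4024
E[N(t)] = 61.9696

61.9696


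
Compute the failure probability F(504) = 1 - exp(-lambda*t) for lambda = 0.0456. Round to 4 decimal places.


lambda = 0.0456, t = 504
lambda * t = 22.9824
exp(-22.9824) = 0.0
F(t) = 1 - 0.0
F(t) = 1.0

1.0


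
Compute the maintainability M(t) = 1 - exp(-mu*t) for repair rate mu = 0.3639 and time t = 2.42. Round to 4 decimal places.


mu = 0.3639, t = 2.42
mu * t = 0.3639 * 2.42 = 0.8806
exp(-0.8806) = 0.4145
M(t) = 1 - 0.4145
M(t) = 0.5855

0.5855


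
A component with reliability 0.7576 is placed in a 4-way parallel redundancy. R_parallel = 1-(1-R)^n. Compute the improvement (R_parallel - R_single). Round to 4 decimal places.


R_single = 0.7576, n = 4
1 - R_single = 0.2424
(1 - R_single)^n = 0.2424^4 = 0.0035
R_parallel = 1 - 0.0035 = 0.9965
Improvement = 0.9965 - 0.7576
Improvement = 0.2389

0.2389


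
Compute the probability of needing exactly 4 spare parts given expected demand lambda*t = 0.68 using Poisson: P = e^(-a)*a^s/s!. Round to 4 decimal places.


a = 0.68, s = 4
e^(-a) = e^(-0.68) = 0.5066
a^s = 0.68^4 = 0.2138
s! = 24
P = 0.5066 * 0.2138 / 24
P = 0.0045

0.0045


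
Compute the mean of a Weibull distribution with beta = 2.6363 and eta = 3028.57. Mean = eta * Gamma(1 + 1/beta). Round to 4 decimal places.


beta = 2.6363, eta = 3028.57
1/beta = 0.3793
1 + 1/beta = 1.3793
Gamma(1.3793) = 0.8886
Mean = 3028.57 * 0.8886
Mean = 2691.1479

2691.1479


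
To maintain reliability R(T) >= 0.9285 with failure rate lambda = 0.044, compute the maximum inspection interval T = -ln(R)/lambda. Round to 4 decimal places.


R_target = 0.9285
lambda = 0.044
-ln(0.9285) = 0.0742
T = 0.0742 / 0.044
T = 1.686

1.686


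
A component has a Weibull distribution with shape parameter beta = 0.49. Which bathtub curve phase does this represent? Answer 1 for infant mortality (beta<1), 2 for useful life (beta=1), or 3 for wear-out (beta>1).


beta = 0.49
Compare beta to 1:
beta < 1 => infant mortality (phase 1)
beta = 1 => useful life (phase 2)
beta > 1 => wear-out (phase 3)
Since beta = 0.49, this is infant mortality (decreasing failure rate)
Phase = 1

1


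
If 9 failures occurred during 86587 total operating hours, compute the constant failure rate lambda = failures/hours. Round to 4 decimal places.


failures = 9
total_hours = 86587
lambda = 9 / 86587
lambda = 0.0001

0.0001


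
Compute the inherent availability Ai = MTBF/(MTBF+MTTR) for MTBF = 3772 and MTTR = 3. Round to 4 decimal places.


MTBF = 3772
MTTR = 3
MTBF + MTTR = 3775
Ai = 3772 / 3775
Ai = 0.9992

0.9992


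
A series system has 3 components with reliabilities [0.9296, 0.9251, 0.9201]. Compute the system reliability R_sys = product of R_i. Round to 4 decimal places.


Components: [0.9296, 0.9251, 0.9201]
After component 1 (R=0.9296): product = 0.9296
After component 2 (R=0.9251): product = 0.86
After component 3 (R=0.9201): product = 0.7913
R_sys = 0.7913

0.7913


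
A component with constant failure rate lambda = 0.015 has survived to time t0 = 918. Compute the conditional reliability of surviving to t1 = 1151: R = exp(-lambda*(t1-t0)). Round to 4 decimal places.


lambda = 0.015
t0 = 918, t1 = 1151
t1 - t0 = 233
lambda * (t1-t0) = 0.015 * 233 = 3.495
R = exp(-3.495)
R = 0.0303

0.0303


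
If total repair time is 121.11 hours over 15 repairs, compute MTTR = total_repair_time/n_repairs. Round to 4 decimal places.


total_repair_time = 121.11
n_repairs = 15
MTTR = 121.11 / 15
MTTR = 8.074

8.074


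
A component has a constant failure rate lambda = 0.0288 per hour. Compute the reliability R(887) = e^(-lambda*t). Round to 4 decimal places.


lambda = 0.0288
t = 887
lambda * t = 25.5456
R(t) = e^(-25.5456)
R(t) = 0.0

0.0


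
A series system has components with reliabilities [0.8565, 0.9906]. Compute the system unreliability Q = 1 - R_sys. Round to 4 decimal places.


Components: [0.8565, 0.9906]
After component 1: product = 0.8565
After component 2: product = 0.8484
R_sys = 0.8484
Q = 1 - 0.8484 = 0.1516

0.1516


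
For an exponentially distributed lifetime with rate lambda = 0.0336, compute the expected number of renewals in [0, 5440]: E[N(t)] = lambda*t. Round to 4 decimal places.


lambda = 0.0336
t = 5440
E[N(t)] = lambda * t
E[N(t)] = 0.0336 * 5440
E[N(t)] = 182.784

182.784


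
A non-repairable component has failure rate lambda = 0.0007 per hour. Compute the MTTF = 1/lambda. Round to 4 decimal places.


lambda = 0.0007
MTTF = 1 / 0.0007
MTTF = 1428.5714

1428.5714


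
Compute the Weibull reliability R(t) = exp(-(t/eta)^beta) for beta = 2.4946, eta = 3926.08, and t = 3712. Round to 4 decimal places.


beta = 2.4946, eta = 3926.08, t = 3712
t/eta = 3712 / 3926.08 = 0.9455
(t/eta)^beta = 0.9455^2.4946 = 0.8695
R(t) = exp(-0.8695)
R(t) = 0.4192

0.4192


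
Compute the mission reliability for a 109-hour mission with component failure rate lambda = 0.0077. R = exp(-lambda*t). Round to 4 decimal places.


lambda = 0.0077
mission_time = 109
lambda * t = 0.0077 * 109 = 0.8393
R = exp(-0.8393)
R = 0.432

0.432


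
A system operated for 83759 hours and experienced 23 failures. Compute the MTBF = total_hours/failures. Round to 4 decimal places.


total_hours = 83759
failures = 23
MTBF = 83759 / 23
MTBF = 3641.6957

3641.6957


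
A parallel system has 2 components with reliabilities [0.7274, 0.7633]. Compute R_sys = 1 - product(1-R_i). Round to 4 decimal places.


Components: [0.7274, 0.7633]
(1 - 0.7274) = 0.2726, running product = 0.2726
(1 - 0.7633) = 0.2367, running product = 0.0645
Product of (1-R_i) = 0.0645
R_sys = 1 - 0.0645 = 0.9355

0.9355


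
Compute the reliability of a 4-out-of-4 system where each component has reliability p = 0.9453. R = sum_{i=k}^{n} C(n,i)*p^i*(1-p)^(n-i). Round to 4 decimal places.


k = 4, n = 4, p = 0.9453
i=4: C(4,4)=1 * 0.9453^4 * 0.0547^0 = 0.7985
R = sum of terms = 0.7985

0.7985


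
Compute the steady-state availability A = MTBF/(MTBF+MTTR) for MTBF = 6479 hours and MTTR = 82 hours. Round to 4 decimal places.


MTBF = 6479
MTTR = 82
MTBF + MTTR = 6561
A = 6479 / 6561
A = 0.9875

0.9875


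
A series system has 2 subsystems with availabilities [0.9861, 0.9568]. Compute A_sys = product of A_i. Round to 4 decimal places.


Subsystems: [0.9861, 0.9568]
After subsystem 1 (A=0.9861): product = 0.9861
After subsystem 2 (A=0.9568): product = 0.9435
A_sys = 0.9435

0.9435


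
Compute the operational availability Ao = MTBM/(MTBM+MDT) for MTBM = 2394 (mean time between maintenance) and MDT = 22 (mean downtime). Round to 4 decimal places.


MTBM = 2394
MDT = 22
MTBM + MDT = 2416
Ao = 2394 / 2416
Ao = 0.9909

0.9909


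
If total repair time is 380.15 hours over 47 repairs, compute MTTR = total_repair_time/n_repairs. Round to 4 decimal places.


total_repair_time = 380.15
n_repairs = 47
MTTR = 380.15 / 47
MTTR = 8.0883

8.0883


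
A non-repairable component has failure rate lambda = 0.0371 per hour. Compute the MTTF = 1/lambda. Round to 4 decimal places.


lambda = 0.0371
MTTF = 1 / 0.0371
MTTF = 26.9542

26.9542


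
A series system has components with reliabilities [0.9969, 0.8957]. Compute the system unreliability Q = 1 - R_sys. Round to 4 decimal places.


Components: [0.9969, 0.8957]
After component 1: product = 0.9969
After component 2: product = 0.8929
R_sys = 0.8929
Q = 1 - 0.8929 = 0.1071

0.1071


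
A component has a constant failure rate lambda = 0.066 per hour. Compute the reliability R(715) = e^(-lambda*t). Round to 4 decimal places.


lambda = 0.066
t = 715
lambda * t = 47.19
R(t) = e^(-47.19)
R(t) = 0.0

0.0


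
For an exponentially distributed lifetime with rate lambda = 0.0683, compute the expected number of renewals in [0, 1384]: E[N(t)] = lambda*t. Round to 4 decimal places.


lambda = 0.0683
t = 1384
E[N(t)] = lambda * t
E[N(t)] = 0.0683 * 1384
E[N(t)] = 94.5272

94.5272


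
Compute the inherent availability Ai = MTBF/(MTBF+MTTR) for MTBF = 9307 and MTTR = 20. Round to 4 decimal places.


MTBF = 9307
MTTR = 20
MTBF + MTTR = 9327
Ai = 9307 / 9327
Ai = 0.9979

0.9979


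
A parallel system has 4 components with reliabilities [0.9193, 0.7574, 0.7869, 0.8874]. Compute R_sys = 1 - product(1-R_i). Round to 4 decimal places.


Components: [0.9193, 0.7574, 0.7869, 0.8874]
(1 - 0.9193) = 0.0807, running product = 0.0807
(1 - 0.7574) = 0.2426, running product = 0.0196
(1 - 0.7869) = 0.2131, running product = 0.0042
(1 - 0.8874) = 0.1126, running product = 0.0005
Product of (1-R_i) = 0.0005
R_sys = 1 - 0.0005 = 0.9995

0.9995


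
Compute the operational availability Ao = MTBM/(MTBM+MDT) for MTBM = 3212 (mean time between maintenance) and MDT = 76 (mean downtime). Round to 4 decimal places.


MTBM = 3212
MDT = 76
MTBM + MDT = 3288
Ao = 3212 / 3288
Ao = 0.9769

0.9769


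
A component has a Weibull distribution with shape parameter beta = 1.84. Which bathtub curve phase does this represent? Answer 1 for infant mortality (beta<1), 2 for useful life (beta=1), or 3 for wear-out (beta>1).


beta = 1.84
Compare beta to 1:
beta < 1 => infant mortality (phase 1)
beta = 1 => useful life (phase 2)
beta > 1 => wear-out (phase 3)
Since beta = 1.84, this is wear-out (increasing failure rate)
Phase = 3

3


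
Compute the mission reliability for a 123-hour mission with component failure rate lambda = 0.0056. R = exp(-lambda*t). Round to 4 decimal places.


lambda = 0.0056
mission_time = 123
lambda * t = 0.0056 * 123 = 0.6888
R = exp(-0.6888)
R = 0.5022

0.5022


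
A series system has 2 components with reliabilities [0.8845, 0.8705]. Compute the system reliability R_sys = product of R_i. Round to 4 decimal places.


Components: [0.8845, 0.8705]
After component 1 (R=0.8845): product = 0.8845
After component 2 (R=0.8705): product = 0.77
R_sys = 0.77

0.77


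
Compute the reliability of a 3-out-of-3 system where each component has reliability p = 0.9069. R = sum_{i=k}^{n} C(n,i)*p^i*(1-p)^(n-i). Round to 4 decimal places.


k = 3, n = 3, p = 0.9069
i=3: C(3,3)=1 * 0.9069^3 * 0.0931^0 = 0.7459
R = sum of terms = 0.7459

0.7459


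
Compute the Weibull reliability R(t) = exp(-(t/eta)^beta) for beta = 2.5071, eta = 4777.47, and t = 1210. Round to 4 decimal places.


beta = 2.5071, eta = 4777.47, t = 1210
t/eta = 1210 / 4777.47 = 0.2533
(t/eta)^beta = 0.2533^2.5071 = 0.032
R(t) = exp(-0.032)
R(t) = 0.9685

0.9685


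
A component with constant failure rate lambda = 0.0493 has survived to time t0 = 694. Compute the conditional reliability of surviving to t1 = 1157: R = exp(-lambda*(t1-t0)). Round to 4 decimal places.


lambda = 0.0493
t0 = 694, t1 = 1157
t1 - t0 = 463
lambda * (t1-t0) = 0.0493 * 463 = 22.8259
R = exp(-22.8259)
R = 0.0

0.0


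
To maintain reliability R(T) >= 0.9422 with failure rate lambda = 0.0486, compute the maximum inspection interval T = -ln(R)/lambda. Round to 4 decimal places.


R_target = 0.9422
lambda = 0.0486
-ln(0.9422) = 0.0595
T = 0.0595 / 0.0486
T = 1.2251

1.2251


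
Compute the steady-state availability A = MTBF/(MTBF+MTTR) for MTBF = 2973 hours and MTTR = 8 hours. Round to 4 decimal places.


MTBF = 2973
MTTR = 8
MTBF + MTTR = 2981
A = 2973 / 2981
A = 0.9973

0.9973


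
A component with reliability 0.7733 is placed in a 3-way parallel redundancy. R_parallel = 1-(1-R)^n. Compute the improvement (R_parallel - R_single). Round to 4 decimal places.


R_single = 0.7733, n = 3
1 - R_single = 0.2267
(1 - R_single)^n = 0.2267^3 = 0.0117
R_parallel = 1 - 0.0117 = 0.9883
Improvement = 0.9883 - 0.7733
Improvement = 0.215

0.215


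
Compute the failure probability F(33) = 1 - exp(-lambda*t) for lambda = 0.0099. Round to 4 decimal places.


lambda = 0.0099, t = 33
lambda * t = 0.3267
exp(-0.3267) = 0.7213
F(t) = 1 - 0.7213
F(t) = 0.2787

0.2787


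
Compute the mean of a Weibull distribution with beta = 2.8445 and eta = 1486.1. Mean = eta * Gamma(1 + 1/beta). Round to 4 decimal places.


beta = 2.8445, eta = 1486.1
1/beta = 0.3516
1 + 1/beta = 1.3516
Gamma(1.3516) = 0.891
Mean = 1486.1 * 0.891
Mean = 1324.1072

1324.1072


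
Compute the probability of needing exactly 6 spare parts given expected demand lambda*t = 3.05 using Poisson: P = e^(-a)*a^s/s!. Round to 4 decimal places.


a = 3.05, s = 6
e^(-a) = e^(-3.05) = 0.0474
a^s = 3.05^6 = 805.0058
s! = 720
P = 0.0474 * 805.0058 / 720
P = 0.053

0.053


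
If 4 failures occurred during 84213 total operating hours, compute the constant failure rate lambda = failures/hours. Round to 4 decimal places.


failures = 4
total_hours = 84213
lambda = 4 / 84213
lambda = 0.0

0.0


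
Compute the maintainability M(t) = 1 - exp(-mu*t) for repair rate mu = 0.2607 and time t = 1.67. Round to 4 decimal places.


mu = 0.2607, t = 1.67
mu * t = 0.2607 * 1.67 = 0.4354
exp(-0.4354) = 0.647
M(t) = 1 - 0.647
M(t) = 0.353

0.353


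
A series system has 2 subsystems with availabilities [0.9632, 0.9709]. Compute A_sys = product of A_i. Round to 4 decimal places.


Subsystems: [0.9632, 0.9709]
After subsystem 1 (A=0.9632): product = 0.9632
After subsystem 2 (A=0.9709): product = 0.9352
A_sys = 0.9352

0.9352


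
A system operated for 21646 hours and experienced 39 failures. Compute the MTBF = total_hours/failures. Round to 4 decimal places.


total_hours = 21646
failures = 39
MTBF = 21646 / 39
MTBF = 555.0256

555.0256


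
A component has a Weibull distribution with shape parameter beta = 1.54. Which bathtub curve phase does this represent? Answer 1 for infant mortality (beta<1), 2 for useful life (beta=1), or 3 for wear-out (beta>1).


beta = 1.54
Compare beta to 1:
beta < 1 => infant mortality (phase 1)
beta = 1 => useful life (phase 2)
beta > 1 => wear-out (phase 3)
Since beta = 1.54, this is wear-out (increasing failure rate)
Phase = 3

3


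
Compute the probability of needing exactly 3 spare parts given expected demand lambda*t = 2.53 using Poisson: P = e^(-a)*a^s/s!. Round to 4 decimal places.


a = 2.53, s = 3
e^(-a) = e^(-2.53) = 0.0797
a^s = 2.53^3 = 16.1943
s! = 6
P = 0.0797 * 16.1943 / 6
P = 0.215

0.215


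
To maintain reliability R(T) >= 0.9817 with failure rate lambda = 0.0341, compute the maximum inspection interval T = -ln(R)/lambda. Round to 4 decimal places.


R_target = 0.9817
lambda = 0.0341
-ln(0.9817) = 0.0185
T = 0.0185 / 0.0341
T = 0.5416

0.5416


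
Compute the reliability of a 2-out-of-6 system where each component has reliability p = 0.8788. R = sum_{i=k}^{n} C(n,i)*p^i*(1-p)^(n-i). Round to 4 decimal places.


k = 2, n = 6, p = 0.8788
i=2: C(6,2)=15 * 0.8788^2 * 0.1212^4 = 0.0025
i=3: C(6,3)=20 * 0.8788^3 * 0.1212^3 = 0.0242
i=4: C(6,4)=15 * 0.8788^4 * 0.1212^2 = 0.1314
i=5: C(6,5)=6 * 0.8788^5 * 0.1212^1 = 0.3812
i=6: C(6,6)=1 * 0.8788^6 * 0.1212^0 = 0.4606
R = sum of terms = 0.9999

0.9999


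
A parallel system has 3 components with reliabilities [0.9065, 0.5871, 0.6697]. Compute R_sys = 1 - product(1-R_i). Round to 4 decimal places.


Components: [0.9065, 0.5871, 0.6697]
(1 - 0.9065) = 0.0935, running product = 0.0935
(1 - 0.5871) = 0.4129, running product = 0.0386
(1 - 0.6697) = 0.3303, running product = 0.0128
Product of (1-R_i) = 0.0128
R_sys = 1 - 0.0128 = 0.9872

0.9872


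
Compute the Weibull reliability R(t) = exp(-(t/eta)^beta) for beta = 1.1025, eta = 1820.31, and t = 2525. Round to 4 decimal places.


beta = 1.1025, eta = 1820.31, t = 2525
t/eta = 2525 / 1820.31 = 1.3871
(t/eta)^beta = 1.3871^1.1025 = 1.4344
R(t) = exp(-1.4344)
R(t) = 0.2382

0.2382


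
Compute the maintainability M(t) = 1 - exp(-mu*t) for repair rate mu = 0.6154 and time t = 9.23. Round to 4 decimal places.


mu = 0.6154, t = 9.23
mu * t = 0.6154 * 9.23 = 5.6801
exp(-5.6801) = 0.0034
M(t) = 1 - 0.0034
M(t) = 0.9966

0.9966


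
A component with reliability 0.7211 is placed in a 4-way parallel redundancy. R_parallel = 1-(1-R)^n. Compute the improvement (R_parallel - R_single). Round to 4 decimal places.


R_single = 0.7211, n = 4
1 - R_single = 0.2789
(1 - R_single)^n = 0.2789^4 = 0.0061
R_parallel = 1 - 0.0061 = 0.9939
Improvement = 0.9939 - 0.7211
Improvement = 0.2728

0.2728


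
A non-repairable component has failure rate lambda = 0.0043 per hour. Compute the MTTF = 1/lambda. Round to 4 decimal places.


lambda = 0.0043
MTTF = 1 / 0.0043
MTTF = 232.5581

232.5581


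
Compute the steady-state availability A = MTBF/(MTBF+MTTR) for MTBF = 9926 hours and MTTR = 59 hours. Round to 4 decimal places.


MTBF = 9926
MTTR = 59
MTBF + MTTR = 9985
A = 9926 / 9985
A = 0.9941

0.9941


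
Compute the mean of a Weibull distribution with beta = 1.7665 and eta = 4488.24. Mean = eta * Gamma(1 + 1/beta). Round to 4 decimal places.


beta = 1.7665, eta = 4488.24
1/beta = 0.5661
1 + 1/beta = 1.5661
Gamma(1.5661) = 0.8901
Mean = 4488.24 * 0.8901
Mean = 3995.1971

3995.1971


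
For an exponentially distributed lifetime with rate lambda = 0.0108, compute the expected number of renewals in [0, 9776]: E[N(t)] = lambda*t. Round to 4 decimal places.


lambda = 0.0108
t = 9776
E[N(t)] = lambda * t
E[N(t)] = 0.0108 * 9776
E[N(t)] = 105.5808

105.5808


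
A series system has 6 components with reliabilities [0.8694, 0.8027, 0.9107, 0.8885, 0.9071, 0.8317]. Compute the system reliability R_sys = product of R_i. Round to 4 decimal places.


Components: [0.8694, 0.8027, 0.9107, 0.8885, 0.9071, 0.8317]
After component 1 (R=0.8694): product = 0.8694
After component 2 (R=0.8027): product = 0.6979
After component 3 (R=0.9107): product = 0.6355
After component 4 (R=0.8885): product = 0.5647
After component 5 (R=0.9071): product = 0.5122
After component 6 (R=0.8317): product = 0.426
R_sys = 0.426

0.426


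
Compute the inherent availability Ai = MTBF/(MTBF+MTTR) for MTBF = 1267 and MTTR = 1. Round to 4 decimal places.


MTBF = 1267
MTTR = 1
MTBF + MTTR = 1268
Ai = 1267 / 1268
Ai = 0.9992

0.9992


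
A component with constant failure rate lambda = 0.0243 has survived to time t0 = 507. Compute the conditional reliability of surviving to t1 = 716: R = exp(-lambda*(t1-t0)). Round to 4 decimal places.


lambda = 0.0243
t0 = 507, t1 = 716
t1 - t0 = 209
lambda * (t1-t0) = 0.0243 * 209 = 5.0787
R = exp(-5.0787)
R = 0.0062

0.0062


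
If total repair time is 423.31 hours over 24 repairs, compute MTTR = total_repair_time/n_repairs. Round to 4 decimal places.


total_repair_time = 423.31
n_repairs = 24
MTTR = 423.31 / 24
MTTR = 17.6379

17.6379


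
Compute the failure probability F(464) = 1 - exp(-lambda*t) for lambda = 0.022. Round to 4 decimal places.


lambda = 0.022, t = 464
lambda * t = 10.208
exp(-10.208) = 0.0
F(t) = 1 - 0.0
F(t) = 1.0

1.0


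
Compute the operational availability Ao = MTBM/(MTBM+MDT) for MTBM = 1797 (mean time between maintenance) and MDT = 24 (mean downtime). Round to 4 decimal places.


MTBM = 1797
MDT = 24
MTBM + MDT = 1821
Ao = 1797 / 1821
Ao = 0.9868

0.9868


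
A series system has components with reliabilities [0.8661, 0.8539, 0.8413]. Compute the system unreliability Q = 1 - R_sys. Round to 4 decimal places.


Components: [0.8661, 0.8539, 0.8413]
After component 1: product = 0.8661
After component 2: product = 0.7396
After component 3: product = 0.6222
R_sys = 0.6222
Q = 1 - 0.6222 = 0.3778

0.3778


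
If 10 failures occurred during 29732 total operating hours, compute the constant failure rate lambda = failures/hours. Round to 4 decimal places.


failures = 10
total_hours = 29732
lambda = 10 / 29732
lambda = 0.0003

0.0003


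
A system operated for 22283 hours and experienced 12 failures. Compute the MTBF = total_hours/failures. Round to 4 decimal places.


total_hours = 22283
failures = 12
MTBF = 22283 / 12
MTBF = 1856.9167

1856.9167


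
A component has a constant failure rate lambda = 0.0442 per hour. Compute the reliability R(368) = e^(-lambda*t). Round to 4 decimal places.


lambda = 0.0442
t = 368
lambda * t = 16.2656
R(t) = e^(-16.2656)
R(t) = 0.0

0.0


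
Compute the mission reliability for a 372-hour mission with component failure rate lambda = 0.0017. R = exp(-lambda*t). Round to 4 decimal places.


lambda = 0.0017
mission_time = 372
lambda * t = 0.0017 * 372 = 0.6324
R = exp(-0.6324)
R = 0.5313

0.5313


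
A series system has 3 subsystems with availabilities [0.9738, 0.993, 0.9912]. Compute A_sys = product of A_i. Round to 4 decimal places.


Subsystems: [0.9738, 0.993, 0.9912]
After subsystem 1 (A=0.9738): product = 0.9738
After subsystem 2 (A=0.993): product = 0.967
After subsystem 3 (A=0.9912): product = 0.9585
A_sys = 0.9585

0.9585


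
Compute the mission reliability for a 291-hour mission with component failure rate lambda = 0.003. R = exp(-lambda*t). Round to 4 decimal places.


lambda = 0.003
mission_time = 291
lambda * t = 0.003 * 291 = 0.873
R = exp(-0.873)
R = 0.4177

0.4177


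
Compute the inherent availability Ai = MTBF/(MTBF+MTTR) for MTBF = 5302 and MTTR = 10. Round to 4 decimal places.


MTBF = 5302
MTTR = 10
MTBF + MTTR = 5312
Ai = 5302 / 5312
Ai = 0.9981

0.9981


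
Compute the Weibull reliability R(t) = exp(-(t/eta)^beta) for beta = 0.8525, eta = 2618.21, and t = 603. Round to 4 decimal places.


beta = 0.8525, eta = 2618.21, t = 603
t/eta = 603 / 2618.21 = 0.2303
(t/eta)^beta = 0.2303^0.8525 = 0.286
R(t) = exp(-0.286)
R(t) = 0.7513

0.7513


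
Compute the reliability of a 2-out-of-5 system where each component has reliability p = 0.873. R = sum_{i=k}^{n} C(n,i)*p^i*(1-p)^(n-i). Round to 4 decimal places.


k = 2, n = 5, p = 0.873
i=2: C(5,2)=10 * 0.873^2 * 0.127^3 = 0.0156
i=3: C(5,3)=10 * 0.873^3 * 0.127^2 = 0.1073
i=4: C(5,4)=5 * 0.873^4 * 0.127^1 = 0.3688
i=5: C(5,5)=1 * 0.873^5 * 0.127^0 = 0.5071
R = sum of terms = 0.9988

0.9988


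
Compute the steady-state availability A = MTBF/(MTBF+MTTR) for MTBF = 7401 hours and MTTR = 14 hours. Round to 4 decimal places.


MTBF = 7401
MTTR = 14
MTBF + MTTR = 7415
A = 7401 / 7415
A = 0.9981

0.9981


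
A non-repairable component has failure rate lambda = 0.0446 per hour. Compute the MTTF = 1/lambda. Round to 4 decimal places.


lambda = 0.0446
MTTF = 1 / 0.0446
MTTF = 22.4215

22.4215


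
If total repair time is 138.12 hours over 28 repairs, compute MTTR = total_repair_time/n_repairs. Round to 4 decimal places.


total_repair_time = 138.12
n_repairs = 28
MTTR = 138.12 / 28
MTTR = 4.9329

4.9329


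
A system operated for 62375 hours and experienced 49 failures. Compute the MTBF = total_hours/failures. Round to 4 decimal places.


total_hours = 62375
failures = 49
MTBF = 62375 / 49
MTBF = 1272.9592

1272.9592


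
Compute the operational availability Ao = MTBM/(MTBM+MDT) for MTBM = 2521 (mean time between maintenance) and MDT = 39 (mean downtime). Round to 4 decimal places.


MTBM = 2521
MDT = 39
MTBM + MDT = 2560
Ao = 2521 / 2560
Ao = 0.9848

0.9848


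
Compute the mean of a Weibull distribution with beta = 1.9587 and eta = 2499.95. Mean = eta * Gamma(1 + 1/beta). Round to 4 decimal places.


beta = 1.9587, eta = 2499.95
1/beta = 0.5105
1 + 1/beta = 1.5105
Gamma(1.5105) = 0.8866
Mean = 2499.95 * 0.8866
Mean = 2216.4903

2216.4903
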